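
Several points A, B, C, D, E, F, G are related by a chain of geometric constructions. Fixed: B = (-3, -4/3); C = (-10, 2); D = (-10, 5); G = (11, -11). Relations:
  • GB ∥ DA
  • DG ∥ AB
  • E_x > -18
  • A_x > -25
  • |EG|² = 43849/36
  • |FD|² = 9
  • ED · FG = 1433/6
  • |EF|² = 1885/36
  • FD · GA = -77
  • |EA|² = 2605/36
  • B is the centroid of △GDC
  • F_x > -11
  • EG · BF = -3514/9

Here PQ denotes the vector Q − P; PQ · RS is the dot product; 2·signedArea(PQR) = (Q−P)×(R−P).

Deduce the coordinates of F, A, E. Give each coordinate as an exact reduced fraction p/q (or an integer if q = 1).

1. A_x = -24  [DG ∥ AB ∩ GB ∥ DA]
2. A_y = 44/3  [DG ∥ AB ∩ GB ∥ DA]
   → A = (-24, 44/3)
3. F_x = -10  [line 35·x + -77/3·y + 1666/3 = 0 ∩ |FD|² = 9]
4. F_y = 8  [line 35·x + -77/3·y + 1666/3 = 0 ∩ |FD|² = 9]
   → F = (-10, 8)
5. E_x = -17  [ED · FG = 1433/6 ∩ EG · BF = -3514/9]
6. E_y = 59/6  [ED · FG = 1433/6 ∩ EG · BF = -3514/9]
   → E = (-17, 59/6)

A = (-24, 44/3)
E = (-17, 59/6)
F = (-10, 8)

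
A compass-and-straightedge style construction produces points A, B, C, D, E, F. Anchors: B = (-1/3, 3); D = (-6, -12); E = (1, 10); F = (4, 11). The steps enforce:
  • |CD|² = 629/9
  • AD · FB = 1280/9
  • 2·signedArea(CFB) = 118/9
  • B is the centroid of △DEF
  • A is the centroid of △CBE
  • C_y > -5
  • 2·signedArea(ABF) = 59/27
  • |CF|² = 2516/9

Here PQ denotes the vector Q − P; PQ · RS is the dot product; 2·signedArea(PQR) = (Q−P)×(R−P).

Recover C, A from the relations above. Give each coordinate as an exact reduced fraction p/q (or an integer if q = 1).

1. C_x = -8/3  [line 8·x + -13/3·y + 23/9 = 0 ∩ |CD|² = 629/9]
2. C_y = -13/3  [line 8·x + -13/3·y + 23/9 = 0 ∩ |CD|² = 629/9]
   → C = (-8/3, -13/3)
3. A_x = -2/3  [A is the centroid of △CBE]
4. A_y = 26/9  [A is the centroid of △CBE]
   → A = (-2/3, 26/9)

A = (-2/3, 26/9)
C = (-8/3, -13/3)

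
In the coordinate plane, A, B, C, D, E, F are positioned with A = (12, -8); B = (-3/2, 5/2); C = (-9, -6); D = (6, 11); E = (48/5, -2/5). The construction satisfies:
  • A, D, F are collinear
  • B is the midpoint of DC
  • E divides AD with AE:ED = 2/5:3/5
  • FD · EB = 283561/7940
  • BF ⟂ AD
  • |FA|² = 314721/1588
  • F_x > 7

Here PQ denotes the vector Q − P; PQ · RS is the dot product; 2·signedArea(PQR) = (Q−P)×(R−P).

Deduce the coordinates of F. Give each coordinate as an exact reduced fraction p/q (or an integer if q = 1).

F = (3081/397, 4307/794)

1. F_x = 3081/397  [A, D, F are collinear ∩ BF ⟂ AD]
2. F_y = 4307/794  [A, D, F are collinear ∩ BF ⟂ AD]
   → F = (3081/397, 4307/794)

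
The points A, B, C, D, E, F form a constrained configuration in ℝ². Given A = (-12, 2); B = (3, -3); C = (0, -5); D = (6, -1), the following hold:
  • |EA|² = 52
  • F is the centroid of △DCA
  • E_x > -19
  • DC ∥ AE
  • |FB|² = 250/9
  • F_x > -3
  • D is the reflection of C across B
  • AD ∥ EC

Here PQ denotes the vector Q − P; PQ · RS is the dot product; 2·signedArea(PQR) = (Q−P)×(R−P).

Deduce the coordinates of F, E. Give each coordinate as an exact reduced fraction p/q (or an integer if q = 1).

E = (-18, -2)
F = (-2, -4/3)

1. F_x = -2  [F is the centroid of △DCA]
2. F_y = -4/3  [F is the centroid of △DCA]
   → F = (-2, -4/3)
3. E_x = -18  [AD ∥ EC ∩ DC ∥ AE]
4. E_y = -2  [AD ∥ EC ∩ DC ∥ AE]
   → E = (-18, -2)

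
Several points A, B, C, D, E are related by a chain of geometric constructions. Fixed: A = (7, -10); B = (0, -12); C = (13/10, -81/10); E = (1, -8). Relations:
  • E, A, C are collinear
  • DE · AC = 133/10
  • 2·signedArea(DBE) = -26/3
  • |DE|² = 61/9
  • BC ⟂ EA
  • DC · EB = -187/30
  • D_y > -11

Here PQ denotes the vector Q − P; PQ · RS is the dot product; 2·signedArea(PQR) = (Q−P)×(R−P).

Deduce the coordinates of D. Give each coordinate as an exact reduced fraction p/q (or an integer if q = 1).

1. D_x = 8/3  [2·signedArea(DBE) = -26/3 ∩ DC · EB = -187/30]
2. D_y = -10  [2·signedArea(DBE) = -26/3 ∩ DC · EB = -187/30]
   → D = (8/3, -10)

D = (8/3, -10)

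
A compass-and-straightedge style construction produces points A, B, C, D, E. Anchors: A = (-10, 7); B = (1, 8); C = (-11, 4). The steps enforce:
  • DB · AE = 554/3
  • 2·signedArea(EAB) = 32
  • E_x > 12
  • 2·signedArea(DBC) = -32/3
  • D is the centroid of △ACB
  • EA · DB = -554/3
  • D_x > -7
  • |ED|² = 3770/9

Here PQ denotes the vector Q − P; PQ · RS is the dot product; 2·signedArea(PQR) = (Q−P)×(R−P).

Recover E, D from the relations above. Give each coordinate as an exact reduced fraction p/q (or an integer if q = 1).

D = (-20/3, 19/3)
E = (13, 12)

1. D_x = -20/3  [D is the centroid of △ACB]
2. D_y = 19/3  [D is the centroid of △ACB]
   → D = (-20/3, 19/3)
3. E_x = 13  [2·signedArea(EAB) = 32 ∩ EA · DB = -554/3]
4. E_y = 12  [2·signedArea(EAB) = 32 ∩ EA · DB = -554/3]
   → E = (13, 12)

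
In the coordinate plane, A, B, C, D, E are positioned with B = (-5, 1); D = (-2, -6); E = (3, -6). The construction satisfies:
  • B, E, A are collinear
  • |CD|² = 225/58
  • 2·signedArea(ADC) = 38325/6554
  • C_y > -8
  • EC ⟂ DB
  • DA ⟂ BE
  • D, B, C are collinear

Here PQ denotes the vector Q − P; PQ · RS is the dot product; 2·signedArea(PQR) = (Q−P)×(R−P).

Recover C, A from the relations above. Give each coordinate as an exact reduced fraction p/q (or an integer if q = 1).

A = (19/113, -398/113)
C = (-71/58, -453/58)

1. C_x = -71/58  [D, B, C are collinear ∩ EC ⟂ DB]
2. C_y = -453/58  [D, B, C are collinear ∩ EC ⟂ DB]
   → C = (-71/58, -453/58)
3. A_x = 19/113  [B, E, A are collinear ∩ DA ⟂ BE]
4. A_y = -398/113  [B, E, A are collinear ∩ DA ⟂ BE]
   → A = (19/113, -398/113)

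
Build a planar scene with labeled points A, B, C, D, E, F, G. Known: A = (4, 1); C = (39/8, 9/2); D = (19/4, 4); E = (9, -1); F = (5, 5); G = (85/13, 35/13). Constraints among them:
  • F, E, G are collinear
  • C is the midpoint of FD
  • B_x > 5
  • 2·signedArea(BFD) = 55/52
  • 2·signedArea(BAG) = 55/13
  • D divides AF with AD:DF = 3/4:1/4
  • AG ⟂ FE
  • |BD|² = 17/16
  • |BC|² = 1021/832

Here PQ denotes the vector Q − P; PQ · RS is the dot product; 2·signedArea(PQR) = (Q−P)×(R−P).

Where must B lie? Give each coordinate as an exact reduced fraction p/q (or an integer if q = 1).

B = (75/13, 50/13)

1. B_x = 75/13  [2·signedArea(BFD) = 55/52 ∩ 2·signedArea(BAG) = 55/13]
2. B_y = 50/13  [2·signedArea(BFD) = 55/52 ∩ 2·signedArea(BAG) = 55/13]
   → B = (75/13, 50/13)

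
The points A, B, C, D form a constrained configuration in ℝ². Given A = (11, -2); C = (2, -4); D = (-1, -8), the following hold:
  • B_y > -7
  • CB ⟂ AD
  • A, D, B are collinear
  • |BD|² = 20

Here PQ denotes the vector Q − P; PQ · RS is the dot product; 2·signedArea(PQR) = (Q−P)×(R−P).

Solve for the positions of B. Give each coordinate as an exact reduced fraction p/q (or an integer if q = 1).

1. B_x = 3  [A, D, B are collinear ∩ CB ⟂ AD]
2. B_y = -6  [A, D, B are collinear ∩ CB ⟂ AD]
   → B = (3, -6)

B = (3, -6)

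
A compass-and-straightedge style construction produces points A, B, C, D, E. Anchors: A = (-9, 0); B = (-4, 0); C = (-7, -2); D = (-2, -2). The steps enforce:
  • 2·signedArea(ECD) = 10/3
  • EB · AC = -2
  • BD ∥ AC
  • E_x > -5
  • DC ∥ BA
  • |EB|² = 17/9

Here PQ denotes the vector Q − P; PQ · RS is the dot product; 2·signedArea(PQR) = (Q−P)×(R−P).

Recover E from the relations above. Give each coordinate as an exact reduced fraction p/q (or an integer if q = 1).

1. E_x = -13/3  [EB · AC = -2 ∩ 2·signedArea(ECD) = 10/3]
2. E_y = -4/3  [EB · AC = -2 ∩ 2·signedArea(ECD) = 10/3]
   → E = (-13/3, -4/3)

E = (-13/3, -4/3)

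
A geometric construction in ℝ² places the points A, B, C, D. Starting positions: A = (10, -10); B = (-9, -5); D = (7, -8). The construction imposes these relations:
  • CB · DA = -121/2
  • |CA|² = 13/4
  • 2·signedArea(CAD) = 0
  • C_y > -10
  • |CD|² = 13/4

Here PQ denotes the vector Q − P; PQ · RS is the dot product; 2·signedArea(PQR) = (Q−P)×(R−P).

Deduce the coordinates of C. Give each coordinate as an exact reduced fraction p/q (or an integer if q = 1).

C = (17/2, -9)

1. C_x = 17/2  [2·signedArea(CAD) = 0 ∩ CB · DA = -121/2]
2. C_y = -9  [2·signedArea(CAD) = 0 ∩ CB · DA = -121/2]
   → C = (17/2, -9)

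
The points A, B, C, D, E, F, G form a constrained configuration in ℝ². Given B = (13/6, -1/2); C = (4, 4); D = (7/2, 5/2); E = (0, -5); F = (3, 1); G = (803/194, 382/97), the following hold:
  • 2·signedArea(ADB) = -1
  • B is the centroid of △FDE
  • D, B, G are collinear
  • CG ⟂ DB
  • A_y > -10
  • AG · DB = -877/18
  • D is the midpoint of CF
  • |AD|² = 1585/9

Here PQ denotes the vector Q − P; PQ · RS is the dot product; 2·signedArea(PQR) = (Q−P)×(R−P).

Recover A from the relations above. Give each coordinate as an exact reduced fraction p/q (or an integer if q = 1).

1. A_x = -13/6  [AG · DB = -877/18 ∩ 2·signedArea(ADB) = -1]
2. A_y = -19/2  [AG · DB = -877/18 ∩ 2·signedArea(ADB) = -1]
   → A = (-13/6, -19/2)

A = (-13/6, -19/2)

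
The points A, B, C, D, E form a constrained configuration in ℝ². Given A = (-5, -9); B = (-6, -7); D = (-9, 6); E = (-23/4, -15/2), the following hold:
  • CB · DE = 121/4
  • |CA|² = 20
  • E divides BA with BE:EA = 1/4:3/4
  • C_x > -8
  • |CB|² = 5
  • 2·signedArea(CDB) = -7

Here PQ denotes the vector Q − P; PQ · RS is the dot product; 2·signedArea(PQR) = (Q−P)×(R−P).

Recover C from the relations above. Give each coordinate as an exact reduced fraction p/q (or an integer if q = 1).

1. C_x = -7  [CB · DE = 121/4 ∩ 2·signedArea(CDB) = -7]
2. C_y = -5  [CB · DE = 121/4 ∩ 2·signedArea(CDB) = -7]
   → C = (-7, -5)

C = (-7, -5)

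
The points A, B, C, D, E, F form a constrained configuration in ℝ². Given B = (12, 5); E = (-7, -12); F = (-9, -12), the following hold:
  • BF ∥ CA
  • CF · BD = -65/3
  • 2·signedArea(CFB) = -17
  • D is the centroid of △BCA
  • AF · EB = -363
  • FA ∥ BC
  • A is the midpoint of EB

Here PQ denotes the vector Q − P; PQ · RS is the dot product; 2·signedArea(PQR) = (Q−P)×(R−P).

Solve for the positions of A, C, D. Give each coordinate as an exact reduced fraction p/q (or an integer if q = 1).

A = (5/2, -7/2)
C = (47/2, 27/2)
D = (38/3, 5)

1. A_x = 5/2  [A is the midpoint of EB]
2. A_y = -7/2  [A is the midpoint of EB]
   → A = (5/2, -7/2)
3. C_x = 47/2  [BF ∥ CA ∩ FA ∥ BC]
4. C_y = 27/2  [BF ∥ CA ∩ FA ∥ BC]
   → C = (47/2, 27/2)
5. D_x = 38/3  [D is the centroid of △BCA]
6. D_y = 5  [D is the centroid of △BCA]
   → D = (38/3, 5)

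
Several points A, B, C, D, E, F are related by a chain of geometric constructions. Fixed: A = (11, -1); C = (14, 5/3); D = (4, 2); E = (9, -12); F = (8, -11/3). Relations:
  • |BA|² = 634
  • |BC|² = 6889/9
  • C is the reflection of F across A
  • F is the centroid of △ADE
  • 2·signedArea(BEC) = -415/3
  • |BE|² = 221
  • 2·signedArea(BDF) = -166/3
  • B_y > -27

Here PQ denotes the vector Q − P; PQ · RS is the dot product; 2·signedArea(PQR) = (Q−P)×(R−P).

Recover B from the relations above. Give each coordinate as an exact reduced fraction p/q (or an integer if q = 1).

B = (14, -26)

1. B_x = 14  [2·signedArea(BDF) = -166/3 ∩ 2·signedArea(BEC) = -415/3]
2. B_y = -26  [2·signedArea(BDF) = -166/3 ∩ 2·signedArea(BEC) = -415/3]
   → B = (14, -26)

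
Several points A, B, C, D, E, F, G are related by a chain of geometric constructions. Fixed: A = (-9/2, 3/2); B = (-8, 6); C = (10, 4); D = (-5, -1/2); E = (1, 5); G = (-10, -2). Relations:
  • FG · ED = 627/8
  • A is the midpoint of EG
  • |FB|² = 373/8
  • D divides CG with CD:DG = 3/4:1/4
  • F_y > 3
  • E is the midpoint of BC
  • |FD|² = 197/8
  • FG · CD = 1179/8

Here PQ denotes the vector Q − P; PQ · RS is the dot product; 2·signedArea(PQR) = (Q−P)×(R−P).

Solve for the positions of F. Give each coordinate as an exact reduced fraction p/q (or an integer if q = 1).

1. F_x = -7/4  [FG · ED = 627/8 ∩ FG · CD = 1179/8]
2. F_y = 13/4  [FG · ED = 627/8 ∩ FG · CD = 1179/8]
   → F = (-7/4, 13/4)

F = (-7/4, 13/4)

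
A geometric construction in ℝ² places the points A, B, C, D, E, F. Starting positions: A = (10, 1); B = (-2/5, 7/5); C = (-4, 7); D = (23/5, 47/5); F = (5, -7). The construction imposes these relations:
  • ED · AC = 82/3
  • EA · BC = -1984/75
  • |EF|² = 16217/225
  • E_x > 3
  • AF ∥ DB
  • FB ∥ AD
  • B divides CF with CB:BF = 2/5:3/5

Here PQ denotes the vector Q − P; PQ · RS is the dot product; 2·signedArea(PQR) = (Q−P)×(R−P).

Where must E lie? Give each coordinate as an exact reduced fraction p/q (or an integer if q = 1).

1. E_x = 46/15  [ED · AC = 82/3 ∩ EA · BC = -1984/75]
2. E_y = 19/15  [ED · AC = 82/3 ∩ EA · BC = -1984/75]
   → E = (46/15, 19/15)

E = (46/15, 19/15)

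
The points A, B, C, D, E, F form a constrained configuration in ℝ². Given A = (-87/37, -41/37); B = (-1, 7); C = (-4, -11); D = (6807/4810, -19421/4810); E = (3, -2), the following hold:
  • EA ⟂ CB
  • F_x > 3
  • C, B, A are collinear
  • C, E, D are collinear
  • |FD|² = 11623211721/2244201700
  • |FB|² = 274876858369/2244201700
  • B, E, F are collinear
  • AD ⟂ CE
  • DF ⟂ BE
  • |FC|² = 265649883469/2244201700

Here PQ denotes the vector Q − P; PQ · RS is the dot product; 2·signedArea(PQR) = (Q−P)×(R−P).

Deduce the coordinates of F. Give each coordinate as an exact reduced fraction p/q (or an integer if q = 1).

F = (815289/233285, -1452593/466570)

1. F_x = 815289/233285  [B, E, F are collinear ∩ DF ⟂ BE]
2. F_y = -1452593/466570  [B, E, F are collinear ∩ DF ⟂ BE]
   → F = (815289/233285, -1452593/466570)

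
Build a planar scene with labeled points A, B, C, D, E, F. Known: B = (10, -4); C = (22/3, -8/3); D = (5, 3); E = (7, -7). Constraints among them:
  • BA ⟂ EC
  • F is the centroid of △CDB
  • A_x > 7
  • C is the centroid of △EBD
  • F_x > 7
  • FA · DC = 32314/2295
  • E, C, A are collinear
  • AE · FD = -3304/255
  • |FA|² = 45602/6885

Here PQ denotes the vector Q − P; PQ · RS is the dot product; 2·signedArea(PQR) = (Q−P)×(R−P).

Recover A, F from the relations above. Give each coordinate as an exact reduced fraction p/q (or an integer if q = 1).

A = (616/85, -322/85)
F = (67/9, -11/9)

1. A_x = 616/85  [E, C, A are collinear ∩ BA ⟂ EC]
2. A_y = -322/85  [E, C, A are collinear ∩ BA ⟂ EC]
   → A = (616/85, -322/85)
3. F_x = 67/9  [F is the centroid of △CDB]
4. F_y = -11/9  [F is the centroid of △CDB]
   → F = (67/9, -11/9)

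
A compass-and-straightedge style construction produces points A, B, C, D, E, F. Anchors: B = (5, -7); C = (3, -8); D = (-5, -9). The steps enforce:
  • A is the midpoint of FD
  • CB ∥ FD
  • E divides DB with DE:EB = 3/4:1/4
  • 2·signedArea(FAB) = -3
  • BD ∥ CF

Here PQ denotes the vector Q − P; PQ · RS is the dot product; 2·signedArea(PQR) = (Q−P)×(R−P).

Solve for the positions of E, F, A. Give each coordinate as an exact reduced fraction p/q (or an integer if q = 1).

A = (-6, -19/2)
E = (5/2, -15/2)
F = (-7, -10)

1. E_x = 5/2  [E divides DB with DE:EB = 3/4:1/4]
2. E_y = -15/2  [E divides DB with DE:EB = 3/4:1/4]
   → E = (5/2, -15/2)
3. F_x = -7  [CB ∥ FD ∩ BD ∥ CF]
4. F_y = -10  [CB ∥ FD ∩ BD ∥ CF]
   → F = (-7, -10)
5. A_x = -6  [A is the midpoint of FD]
6. A_y = -19/2  [A is the midpoint of FD]
   → A = (-6, -19/2)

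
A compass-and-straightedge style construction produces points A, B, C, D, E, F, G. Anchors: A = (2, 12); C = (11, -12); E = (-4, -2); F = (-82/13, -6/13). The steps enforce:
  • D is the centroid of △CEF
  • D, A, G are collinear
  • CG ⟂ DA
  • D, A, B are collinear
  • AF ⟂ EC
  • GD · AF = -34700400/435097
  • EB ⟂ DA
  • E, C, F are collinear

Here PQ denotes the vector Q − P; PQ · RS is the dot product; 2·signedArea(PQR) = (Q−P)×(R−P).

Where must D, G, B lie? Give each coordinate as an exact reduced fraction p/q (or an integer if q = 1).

1. D_x = 3/13  [D is the centroid of △CEF]
2. D_y = -188/39  [D is the centroid of △CEF]
   → D = (3/13, -188/39)
3. G_x = -173293/435097  [D, A, G are collinear ∩ CG ⟂ DA]
4. G_y = -4699524/435097  [D, A, G are collinear ∩ CG ⟂ DA]
   → G = (-173293/435097, -4699524/435097)
5. B_x = 207932/435097  [D, A, B are collinear ∩ EB ⟂ DA]
6. B_y = -1075124/435097  [D, A, B are collinear ∩ EB ⟂ DA]
   → B = (207932/435097, -1075124/435097)

B = (207932/435097, -1075124/435097)
D = (3/13, -188/39)
G = (-173293/435097, -4699524/435097)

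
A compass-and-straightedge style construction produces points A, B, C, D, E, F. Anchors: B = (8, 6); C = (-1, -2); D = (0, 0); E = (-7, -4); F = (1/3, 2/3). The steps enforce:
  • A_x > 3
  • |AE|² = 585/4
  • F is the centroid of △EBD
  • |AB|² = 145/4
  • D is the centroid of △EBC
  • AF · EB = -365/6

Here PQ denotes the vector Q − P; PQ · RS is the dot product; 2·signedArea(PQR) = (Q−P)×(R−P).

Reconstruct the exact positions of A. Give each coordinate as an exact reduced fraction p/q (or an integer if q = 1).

1. A_x = 7/2  [line -15·x + -10·y + 145/2 = 0 ∩ |AE|² = 585/4]
2. A_y = 2  [line -15·x + -10·y + 145/2 = 0 ∩ |AE|² = 585/4]
   → A = (7/2, 2)

A = (7/2, 2)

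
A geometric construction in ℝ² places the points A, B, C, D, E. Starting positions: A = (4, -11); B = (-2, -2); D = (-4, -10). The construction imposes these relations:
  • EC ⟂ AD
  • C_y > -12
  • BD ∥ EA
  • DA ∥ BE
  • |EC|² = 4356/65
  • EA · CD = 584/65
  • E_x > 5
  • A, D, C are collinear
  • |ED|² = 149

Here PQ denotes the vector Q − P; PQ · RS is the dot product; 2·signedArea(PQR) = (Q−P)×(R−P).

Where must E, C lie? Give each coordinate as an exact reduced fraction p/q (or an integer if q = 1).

1. E_x = 6  [BD ∥ EA ∩ DA ∥ BE]
2. E_y = -3  [BD ∥ EA ∩ DA ∥ BE]
   → E = (6, -3)
3. C_x = 324/65  [A, D, C are collinear ∩ EC ⟂ AD]
4. C_y = -723/65  [A, D, C are collinear ∩ EC ⟂ AD]
   → C = (324/65, -723/65)

C = (324/65, -723/65)
E = (6, -3)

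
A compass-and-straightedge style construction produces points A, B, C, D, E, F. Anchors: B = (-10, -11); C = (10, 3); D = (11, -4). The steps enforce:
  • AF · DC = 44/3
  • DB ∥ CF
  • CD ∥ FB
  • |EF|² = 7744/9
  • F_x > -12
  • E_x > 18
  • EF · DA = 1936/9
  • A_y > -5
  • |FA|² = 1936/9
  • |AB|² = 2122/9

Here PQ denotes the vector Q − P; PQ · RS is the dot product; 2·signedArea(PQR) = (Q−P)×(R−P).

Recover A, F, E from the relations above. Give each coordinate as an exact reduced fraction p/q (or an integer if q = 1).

A = (11/3, -4)
E = (55/3, -4)
F = (-11, -4)

1. F_x = -11  [CD ∥ FB ∩ DB ∥ CF]
2. F_y = -4  [CD ∥ FB ∩ DB ∥ CF]
   → F = (-11, -4)
3. A_x = 11/3  [line 1·x + -7·y + -95/3 = 0 ∩ |AB|² = 2122/9]
4. A_y = -4  [line 1·x + -7·y + -95/3 = 0 ∩ |AB|² = 2122/9]
   → A = (11/3, -4)
5. E_x = 55/3  [EF · DA = 1936/9]
6. E_y = -4  [|EF|² = 7744/9]
   → E = (55/3, -4)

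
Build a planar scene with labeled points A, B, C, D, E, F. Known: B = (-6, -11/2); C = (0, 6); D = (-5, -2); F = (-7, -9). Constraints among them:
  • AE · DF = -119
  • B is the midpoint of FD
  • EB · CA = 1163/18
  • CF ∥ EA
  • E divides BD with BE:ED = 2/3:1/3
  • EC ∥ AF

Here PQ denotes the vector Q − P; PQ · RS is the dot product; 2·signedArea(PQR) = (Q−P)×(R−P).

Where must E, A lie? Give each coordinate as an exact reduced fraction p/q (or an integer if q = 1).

A = (-37/3, -109/6)
E = (-16/3, -19/6)

1. E_x = -16/3  [E divides BD with BE:ED = 2/3:1/3]
2. E_y = -19/6  [E divides BD with BE:ED = 2/3:1/3]
   → E = (-16/3, -19/6)
3. A_x = -37/3  [EC ∥ AF ∩ CF ∥ EA]
4. A_y = -109/6  [EC ∥ AF ∩ CF ∥ EA]
   → A = (-37/3, -109/6)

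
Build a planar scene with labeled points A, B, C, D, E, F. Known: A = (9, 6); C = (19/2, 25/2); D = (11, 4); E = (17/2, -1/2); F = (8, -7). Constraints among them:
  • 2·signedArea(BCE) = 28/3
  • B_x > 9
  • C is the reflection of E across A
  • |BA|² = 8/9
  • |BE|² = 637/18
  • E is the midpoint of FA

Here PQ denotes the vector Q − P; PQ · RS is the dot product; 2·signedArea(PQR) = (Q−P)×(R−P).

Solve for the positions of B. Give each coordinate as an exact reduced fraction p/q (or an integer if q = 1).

1. B_x = 29/3  [line 13·x + -1·y + -361/3 = 0 ∩ |BE|² = 637/18]
2. B_y = 16/3  [line 13·x + -1·y + -361/3 = 0 ∩ |BE|² = 637/18]
   → B = (29/3, 16/3)

B = (29/3, 16/3)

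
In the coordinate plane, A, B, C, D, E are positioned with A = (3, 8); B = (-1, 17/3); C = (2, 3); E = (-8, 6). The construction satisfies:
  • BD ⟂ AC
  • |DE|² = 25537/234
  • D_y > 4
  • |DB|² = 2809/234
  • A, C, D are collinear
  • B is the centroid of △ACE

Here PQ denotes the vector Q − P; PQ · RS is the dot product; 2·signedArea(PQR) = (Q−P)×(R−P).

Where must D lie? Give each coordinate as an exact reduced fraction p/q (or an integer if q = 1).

1. D_x = 187/78  [A, C, D are collinear ∩ BD ⟂ AC]
2. D_y = 389/78  [A, C, D are collinear ∩ BD ⟂ AC]
   → D = (187/78, 389/78)

D = (187/78, 389/78)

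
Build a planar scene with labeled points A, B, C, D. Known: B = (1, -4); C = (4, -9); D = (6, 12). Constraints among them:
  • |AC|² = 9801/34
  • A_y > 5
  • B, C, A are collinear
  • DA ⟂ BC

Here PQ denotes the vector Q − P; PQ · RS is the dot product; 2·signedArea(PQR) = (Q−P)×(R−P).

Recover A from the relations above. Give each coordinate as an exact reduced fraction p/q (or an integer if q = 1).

1. A_x = -161/34  [B, C, A are collinear ∩ DA ⟂ BC]
2. A_y = 189/34  [B, C, A are collinear ∩ DA ⟂ BC]
   → A = (-161/34, 189/34)

A = (-161/34, 189/34)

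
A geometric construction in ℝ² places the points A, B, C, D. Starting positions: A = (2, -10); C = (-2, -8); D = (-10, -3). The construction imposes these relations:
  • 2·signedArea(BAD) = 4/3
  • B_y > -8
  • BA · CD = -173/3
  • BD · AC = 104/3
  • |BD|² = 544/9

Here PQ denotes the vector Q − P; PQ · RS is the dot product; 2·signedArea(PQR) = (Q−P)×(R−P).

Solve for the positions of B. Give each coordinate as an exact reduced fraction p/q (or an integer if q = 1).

B = (-10/3, -7)

1. B_x = -10/3  [2·signedArea(BAD) = 4/3 ∩ BA · CD = -173/3]
2. B_y = -7  [2·signedArea(BAD) = 4/3 ∩ BA · CD = -173/3]
   → B = (-10/3, -7)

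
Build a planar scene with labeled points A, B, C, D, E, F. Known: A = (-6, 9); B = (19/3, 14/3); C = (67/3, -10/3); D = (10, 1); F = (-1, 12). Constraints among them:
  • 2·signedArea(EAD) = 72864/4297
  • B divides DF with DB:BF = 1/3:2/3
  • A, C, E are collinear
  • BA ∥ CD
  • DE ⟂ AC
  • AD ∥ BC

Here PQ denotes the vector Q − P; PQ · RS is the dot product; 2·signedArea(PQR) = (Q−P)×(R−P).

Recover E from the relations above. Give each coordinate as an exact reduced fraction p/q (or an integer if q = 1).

1. E_x = 44598/4297  [A, C, E are collinear ∩ DE ⟂ AC]
2. E_y = 8037/4297  [A, C, E are collinear ∩ DE ⟂ AC]
   → E = (44598/4297, 8037/4297)

E = (44598/4297, 8037/4297)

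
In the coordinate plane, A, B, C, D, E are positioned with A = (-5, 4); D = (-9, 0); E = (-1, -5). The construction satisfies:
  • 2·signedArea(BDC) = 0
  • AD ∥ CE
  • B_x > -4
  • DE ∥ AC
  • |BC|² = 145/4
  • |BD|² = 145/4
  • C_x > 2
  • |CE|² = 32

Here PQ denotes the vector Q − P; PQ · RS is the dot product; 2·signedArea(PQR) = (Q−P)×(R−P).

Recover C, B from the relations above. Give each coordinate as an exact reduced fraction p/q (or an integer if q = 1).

B = (-3, -1/2)
C = (3, -1)

1. C_x = 3  [AD ∥ CE ∩ DE ∥ AC]
2. C_y = -1  [AD ∥ CE ∩ DE ∥ AC]
   → C = (3, -1)
3. B_x = -3  [line 1·x + 12·y + 9 = 0 ∩ |BD|² = 145/4]
4. B_y = -1/2  [line 1·x + 12·y + 9 = 0 ∩ |BD|² = 145/4]
   → B = (-3, -1/2)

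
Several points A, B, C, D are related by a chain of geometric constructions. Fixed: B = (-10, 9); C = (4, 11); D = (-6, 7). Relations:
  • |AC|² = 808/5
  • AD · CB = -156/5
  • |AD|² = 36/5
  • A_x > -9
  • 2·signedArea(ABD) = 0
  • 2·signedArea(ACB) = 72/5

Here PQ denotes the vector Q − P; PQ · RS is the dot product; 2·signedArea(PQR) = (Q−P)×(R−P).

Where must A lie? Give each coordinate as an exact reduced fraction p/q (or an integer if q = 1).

A = (-42/5, 41/5)

1. A_x = -42/5  [2·signedArea(ABD) = 0 ∩ AD · CB = -156/5]
2. A_y = 41/5  [2·signedArea(ABD) = 0 ∩ AD · CB = -156/5]
   → A = (-42/5, 41/5)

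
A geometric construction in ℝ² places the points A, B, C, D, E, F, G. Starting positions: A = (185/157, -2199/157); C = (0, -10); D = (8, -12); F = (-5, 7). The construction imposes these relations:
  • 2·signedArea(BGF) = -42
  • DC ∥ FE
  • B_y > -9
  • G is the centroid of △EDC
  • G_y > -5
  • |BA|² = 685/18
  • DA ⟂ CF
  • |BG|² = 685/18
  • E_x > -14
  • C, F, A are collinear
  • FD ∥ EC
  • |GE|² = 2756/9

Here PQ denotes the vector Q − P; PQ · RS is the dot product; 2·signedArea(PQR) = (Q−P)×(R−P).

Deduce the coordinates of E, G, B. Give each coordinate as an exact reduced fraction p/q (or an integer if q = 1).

B = (19/6, -49/6)
E = (-13, 9)
G = (-5/3, -13/3)

1. E_x = -13  [FD ∥ EC ∩ DC ∥ FE]
2. E_y = 9  [FD ∥ EC ∩ DC ∥ FE]
   → E = (-13, 9)
3. G_x = -5/3  [G is the centroid of △EDC]
4. G_y = -13/3  [G is the centroid of △EDC]
   → G = (-5/3, -13/3)
5. B_x = 19/6  [line -34/3·x + -10/3·y + 26/3 = 0 ∩ |BA|² = 685/18]
6. B_y = -49/6  [line -34/3·x + -10/3·y + 26/3 = 0 ∩ |BA|² = 685/18]
   → B = (19/6, -49/6)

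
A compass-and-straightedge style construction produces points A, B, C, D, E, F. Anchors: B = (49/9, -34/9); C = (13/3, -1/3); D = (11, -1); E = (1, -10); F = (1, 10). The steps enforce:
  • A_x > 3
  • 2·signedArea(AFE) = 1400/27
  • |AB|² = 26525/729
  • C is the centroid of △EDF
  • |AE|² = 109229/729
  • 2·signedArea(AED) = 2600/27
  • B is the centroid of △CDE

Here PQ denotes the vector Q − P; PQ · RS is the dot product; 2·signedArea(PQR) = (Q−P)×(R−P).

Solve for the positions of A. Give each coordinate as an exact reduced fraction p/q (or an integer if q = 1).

A = (97/27, 53/27)

1. A_x = 97/27  [2·signedArea(AFE) = 1400/27 ∩ 2·signedArea(AED) = 2600/27]
2. A_y = 53/27  [2·signedArea(AFE) = 1400/27 ∩ 2·signedArea(AED) = 2600/27]
   → A = (97/27, 53/27)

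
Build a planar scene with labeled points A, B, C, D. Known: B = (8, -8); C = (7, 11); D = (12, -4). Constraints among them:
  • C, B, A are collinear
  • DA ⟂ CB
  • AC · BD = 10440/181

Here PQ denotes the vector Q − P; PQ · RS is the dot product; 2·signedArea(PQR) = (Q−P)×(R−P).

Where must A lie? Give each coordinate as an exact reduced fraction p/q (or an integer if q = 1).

A = (1412/181, -764/181)

1. A_x = 1412/181  [C, B, A are collinear ∩ DA ⟂ CB]
2. A_y = -764/181  [C, B, A are collinear ∩ DA ⟂ CB]
   → A = (1412/181, -764/181)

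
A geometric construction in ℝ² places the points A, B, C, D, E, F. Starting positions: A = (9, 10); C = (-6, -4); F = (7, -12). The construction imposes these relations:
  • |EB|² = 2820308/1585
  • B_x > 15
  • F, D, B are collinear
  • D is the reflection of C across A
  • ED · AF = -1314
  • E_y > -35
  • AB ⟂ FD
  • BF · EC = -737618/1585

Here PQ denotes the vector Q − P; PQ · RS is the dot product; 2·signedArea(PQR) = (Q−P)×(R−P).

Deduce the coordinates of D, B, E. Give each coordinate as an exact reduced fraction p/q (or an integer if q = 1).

1. D_x = 24  [D is the reflection of C across A]
2. D_y = 24  [D is the reflection of C across A]
   → D = (24, 24)
3. B_x = 25137/1585  [F, D, B are collinear ∩ AB ⟂ FD]
4. B_y = 10716/1585  [F, D, B are collinear ∩ AB ⟂ FD]
   → B = (25137/1585, 10716/1585)
5. E_x = 5  [ED · AF = -1314 ∩ BF · EC = -737618/1585]
6. E_y = -34  [ED · AF = -1314 ∩ BF · EC = -737618/1585]
   → E = (5, -34)

B = (25137/1585, 10716/1585)
D = (24, 24)
E = (5, -34)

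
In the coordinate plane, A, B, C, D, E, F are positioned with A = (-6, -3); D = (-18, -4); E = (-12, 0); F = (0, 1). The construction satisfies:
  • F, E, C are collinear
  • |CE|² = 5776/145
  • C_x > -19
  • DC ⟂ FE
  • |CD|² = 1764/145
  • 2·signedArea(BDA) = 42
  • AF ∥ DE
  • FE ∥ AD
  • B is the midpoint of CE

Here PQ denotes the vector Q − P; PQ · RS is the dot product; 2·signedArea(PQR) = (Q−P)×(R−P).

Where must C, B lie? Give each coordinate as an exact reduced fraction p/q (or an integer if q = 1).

1. C_x = -2652/145  [F, E, C are collinear ∩ DC ⟂ FE]
2. C_y = -76/145  [F, E, C are collinear ∩ DC ⟂ FE]
   → C = (-2652/145, -76/145)
3. B_x = -2196/145  [B is the midpoint of CE]
4. B_y = -38/145  [B is the midpoint of CE]
   → B = (-2196/145, -38/145)

B = (-2196/145, -38/145)
C = (-2652/145, -76/145)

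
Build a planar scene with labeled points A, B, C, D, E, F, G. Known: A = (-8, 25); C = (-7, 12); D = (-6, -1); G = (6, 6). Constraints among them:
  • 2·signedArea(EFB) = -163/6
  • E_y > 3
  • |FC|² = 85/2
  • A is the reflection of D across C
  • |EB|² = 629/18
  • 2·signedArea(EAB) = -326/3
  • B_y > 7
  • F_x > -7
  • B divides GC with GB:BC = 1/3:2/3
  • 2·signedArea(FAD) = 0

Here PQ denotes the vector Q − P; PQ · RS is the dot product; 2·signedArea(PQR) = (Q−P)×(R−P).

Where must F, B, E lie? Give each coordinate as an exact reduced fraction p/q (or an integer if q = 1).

1. F_x = -13/2  [line 26·x + 2·y + 158 = 0 ∩ |FC|² = 85/2]
2. F_y = 11/2  [line 26·x + 2·y + 158 = 0 ∩ |FC|² = 85/2]
   → F = (-13/2, 11/2)
3. B_x = 5/3  [B divides GC with GB:BC = 1/3:2/3]
4. B_y = 8  [B divides GC with GB:BC = 1/3:2/3]
   → B = (5/3, 8)
5. E_x = -13/6  [2·signedArea(EAB) = -326/3 ∩ 2·signedArea(EFB) = -163/6]
6. E_y = 7/2  [2·signedArea(EAB) = -326/3 ∩ 2·signedArea(EFB) = -163/6]
   → E = (-13/6, 7/2)

B = (5/3, 8)
E = (-13/6, 7/2)
F = (-13/2, 11/2)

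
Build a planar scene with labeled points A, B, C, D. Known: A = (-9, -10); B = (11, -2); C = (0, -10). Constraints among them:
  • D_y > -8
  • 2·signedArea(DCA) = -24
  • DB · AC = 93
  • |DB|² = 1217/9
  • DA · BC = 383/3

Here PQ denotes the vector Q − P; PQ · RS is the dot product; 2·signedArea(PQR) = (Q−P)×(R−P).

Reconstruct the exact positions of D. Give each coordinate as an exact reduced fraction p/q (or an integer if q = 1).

D = (2/3, -22/3)

1. D_x = 2/3  [DA · BC = 383/3 ∩ DB · AC = 93]
2. D_y = -22/3  [DA · BC = 383/3 ∩ DB · AC = 93]
   → D = (2/3, -22/3)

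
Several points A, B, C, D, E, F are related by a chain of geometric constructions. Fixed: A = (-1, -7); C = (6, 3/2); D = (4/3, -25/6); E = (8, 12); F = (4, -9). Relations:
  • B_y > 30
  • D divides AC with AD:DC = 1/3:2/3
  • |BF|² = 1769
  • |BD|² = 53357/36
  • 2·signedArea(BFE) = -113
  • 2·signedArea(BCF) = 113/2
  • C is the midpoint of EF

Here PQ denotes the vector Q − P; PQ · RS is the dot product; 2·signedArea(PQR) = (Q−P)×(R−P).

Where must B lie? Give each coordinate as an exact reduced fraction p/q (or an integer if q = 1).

B = (17, 31)

1. B_x = 17  [line 21/2·x + -2·y + -233/2 = 0 ∩ |BF|² = 1769]
2. B_y = 31  [line 21/2·x + -2·y + -233/2 = 0 ∩ |BF|² = 1769]
   → B = (17, 31)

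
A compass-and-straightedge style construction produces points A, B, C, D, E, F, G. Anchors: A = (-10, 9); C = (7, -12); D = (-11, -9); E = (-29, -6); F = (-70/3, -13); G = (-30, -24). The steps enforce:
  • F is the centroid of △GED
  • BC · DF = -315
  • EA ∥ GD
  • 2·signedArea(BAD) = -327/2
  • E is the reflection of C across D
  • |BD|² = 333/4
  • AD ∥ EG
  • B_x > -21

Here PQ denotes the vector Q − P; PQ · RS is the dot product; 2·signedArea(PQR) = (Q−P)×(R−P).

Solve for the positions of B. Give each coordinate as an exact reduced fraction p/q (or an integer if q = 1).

1. B_x = -20  [BC · DF = -315 ∩ 2·signedArea(BAD) = -327/2]
2. B_y = -15/2  [BC · DF = -315 ∩ 2·signedArea(BAD) = -327/2]
   → B = (-20, -15/2)

B = (-20, -15/2)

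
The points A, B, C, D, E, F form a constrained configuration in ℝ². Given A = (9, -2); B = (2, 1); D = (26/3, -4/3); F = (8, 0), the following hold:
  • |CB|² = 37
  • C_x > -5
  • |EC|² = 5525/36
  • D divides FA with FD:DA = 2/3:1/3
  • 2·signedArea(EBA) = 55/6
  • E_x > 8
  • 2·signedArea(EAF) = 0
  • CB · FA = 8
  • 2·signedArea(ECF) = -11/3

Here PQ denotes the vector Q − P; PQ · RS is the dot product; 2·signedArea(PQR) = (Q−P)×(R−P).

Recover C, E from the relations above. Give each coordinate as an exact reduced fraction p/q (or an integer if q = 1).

1. E_x = 49/6  [2·signedArea(EAF) = 0 ∩ 2·signedArea(EBA) = 55/6]
2. E_y = -1/3  [2·signedArea(EAF) = 0 ∩ 2·signedArea(EBA) = 55/6]
   → E = (49/6, -1/3)
3. C_x = -4  [CB · FA = 8 ∩ 2·signedArea(ECF) = -11/3]
4. C_y = 2  [CB · FA = 8 ∩ 2·signedArea(ECF) = -11/3]
   → C = (-4, 2)

C = (-4, 2)
E = (49/6, -1/3)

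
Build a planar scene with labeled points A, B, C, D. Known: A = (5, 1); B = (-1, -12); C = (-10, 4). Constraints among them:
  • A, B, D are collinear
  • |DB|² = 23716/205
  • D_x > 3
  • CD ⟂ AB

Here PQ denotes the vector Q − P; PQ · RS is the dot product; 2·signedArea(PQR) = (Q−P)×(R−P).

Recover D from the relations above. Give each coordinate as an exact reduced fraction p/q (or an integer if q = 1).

D = (719/205, -458/205)

1. D_x = 719/205  [A, B, D are collinear ∩ CD ⟂ AB]
2. D_y = -458/205  [A, B, D are collinear ∩ CD ⟂ AB]
   → D = (719/205, -458/205)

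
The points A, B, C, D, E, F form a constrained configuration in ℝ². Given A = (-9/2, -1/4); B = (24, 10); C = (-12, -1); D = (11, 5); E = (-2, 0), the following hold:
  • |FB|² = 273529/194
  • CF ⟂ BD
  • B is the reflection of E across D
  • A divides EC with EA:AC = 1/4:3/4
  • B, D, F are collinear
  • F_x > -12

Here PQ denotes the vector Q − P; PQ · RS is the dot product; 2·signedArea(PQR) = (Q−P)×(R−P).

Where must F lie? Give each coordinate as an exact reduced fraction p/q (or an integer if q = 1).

F = (-2143/194, -675/194)

1. F_x = -2143/194  [B, D, F are collinear ∩ CF ⟂ BD]
2. F_y = -675/194  [B, D, F are collinear ∩ CF ⟂ BD]
   → F = (-2143/194, -675/194)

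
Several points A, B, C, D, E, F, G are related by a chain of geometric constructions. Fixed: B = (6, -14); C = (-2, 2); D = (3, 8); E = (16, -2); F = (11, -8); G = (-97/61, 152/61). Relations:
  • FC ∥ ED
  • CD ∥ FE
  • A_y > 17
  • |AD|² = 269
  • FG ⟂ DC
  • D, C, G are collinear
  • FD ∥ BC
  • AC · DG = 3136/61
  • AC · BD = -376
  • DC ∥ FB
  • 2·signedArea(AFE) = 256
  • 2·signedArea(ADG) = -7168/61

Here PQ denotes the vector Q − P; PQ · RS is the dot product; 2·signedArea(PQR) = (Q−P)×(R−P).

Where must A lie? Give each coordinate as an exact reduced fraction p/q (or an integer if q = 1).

A = (-10, 18)

1. A_x = -10  [2·signedArea(ADG) = -7168/61 ∩ AC · DG = 3136/61]
2. A_y = 18  [2·signedArea(ADG) = -7168/61 ∩ AC · DG = 3136/61]
   → A = (-10, 18)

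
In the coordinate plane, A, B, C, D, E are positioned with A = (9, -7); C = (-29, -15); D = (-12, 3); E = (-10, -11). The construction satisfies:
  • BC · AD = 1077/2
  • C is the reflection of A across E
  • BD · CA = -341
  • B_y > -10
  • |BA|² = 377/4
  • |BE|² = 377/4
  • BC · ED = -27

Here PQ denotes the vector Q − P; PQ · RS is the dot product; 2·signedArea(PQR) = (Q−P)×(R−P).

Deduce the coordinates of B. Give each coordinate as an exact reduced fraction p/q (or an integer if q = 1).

1. B_x = -1/2  [BC · AD = 1077/2 ∩ BD · CA = -341]
2. B_y = -9  [BC · AD = 1077/2 ∩ BD · CA = -341]
   → B = (-1/2, -9)

B = (-1/2, -9)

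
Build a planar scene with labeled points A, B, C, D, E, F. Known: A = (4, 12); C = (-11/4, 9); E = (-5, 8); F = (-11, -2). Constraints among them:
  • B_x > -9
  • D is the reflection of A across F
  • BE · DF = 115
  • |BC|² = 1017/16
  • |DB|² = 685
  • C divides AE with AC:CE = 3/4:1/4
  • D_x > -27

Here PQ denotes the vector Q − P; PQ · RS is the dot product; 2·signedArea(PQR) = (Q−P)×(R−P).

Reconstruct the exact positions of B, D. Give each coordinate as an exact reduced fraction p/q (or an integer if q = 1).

B = (-8, 3)
D = (-26, -16)

1. D_x = -26  [D is the reflection of A across F]
2. D_y = -16  [D is the reflection of A across F]
   → D = (-26, -16)
3. B_x = -8  [line -15·x + -14·y + -78 = 0 ∩ |BC|² = 1017/16]
4. B_y = 3  [line -15·x + -14·y + -78 = 0 ∩ |BC|² = 1017/16]
   → B = (-8, 3)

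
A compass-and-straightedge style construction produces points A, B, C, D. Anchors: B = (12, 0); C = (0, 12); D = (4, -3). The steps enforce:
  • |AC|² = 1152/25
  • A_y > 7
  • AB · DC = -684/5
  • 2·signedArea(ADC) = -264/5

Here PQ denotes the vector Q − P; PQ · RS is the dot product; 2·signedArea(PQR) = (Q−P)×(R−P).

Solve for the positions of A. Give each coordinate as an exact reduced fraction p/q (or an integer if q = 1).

A = (24/5, 36/5)

1. A_x = 24/5  [2·signedArea(ADC) = -264/5 ∩ AB · DC = -684/5]
2. A_y = 36/5  [2·signedArea(ADC) = -264/5 ∩ AB · DC = -684/5]
   → A = (24/5, 36/5)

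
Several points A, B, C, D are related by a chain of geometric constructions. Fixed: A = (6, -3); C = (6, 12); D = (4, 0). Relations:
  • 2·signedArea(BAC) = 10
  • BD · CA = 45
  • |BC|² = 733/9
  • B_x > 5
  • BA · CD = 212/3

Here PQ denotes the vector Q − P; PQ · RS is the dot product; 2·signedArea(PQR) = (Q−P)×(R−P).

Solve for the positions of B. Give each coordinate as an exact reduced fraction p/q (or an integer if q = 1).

1. B_x = 16/3  [2·signedArea(BAC) = 10 ∩ BA · CD = 212/3]
2. B_y = 3  [2·signedArea(BAC) = 10 ∩ BA · CD = 212/3]
   → B = (16/3, 3)

B = (16/3, 3)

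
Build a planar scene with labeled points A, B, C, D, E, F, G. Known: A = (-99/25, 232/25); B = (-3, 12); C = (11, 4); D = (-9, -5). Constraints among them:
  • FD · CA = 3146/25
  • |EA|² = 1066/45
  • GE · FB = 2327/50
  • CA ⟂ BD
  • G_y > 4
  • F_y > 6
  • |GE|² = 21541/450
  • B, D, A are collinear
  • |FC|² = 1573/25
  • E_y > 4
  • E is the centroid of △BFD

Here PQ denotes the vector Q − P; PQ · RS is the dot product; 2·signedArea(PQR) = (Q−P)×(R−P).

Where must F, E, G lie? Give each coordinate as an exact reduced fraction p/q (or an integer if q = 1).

1. F_x = 88/25  [line 374/25·x + -132/25·y + -88/5 = 0 ∩ |FC|² = 1573/25]
2. F_y = 166/25  [line 374/25·x + -132/25·y + -88/5 = 0 ∩ |FC|² = 1573/25]
   → F = (88/25, 166/25)
3. E_x = -212/75  [E is the centroid of △BFD]
4. E_y = 341/75  [E is the centroid of △BFD]
   → E = (-212/75, 341/75)
5. G_x = 613/150  [line 163/25·x + -134/25·y + -187/50 = 0 ∩ |GE|² = 21541/450]
6. G_y = 641/150  [line 163/25·x + -134/25·y + -187/50 = 0 ∩ |GE|² = 21541/450]
   → G = (613/150, 641/150)

E = (-212/75, 341/75)
F = (88/25, 166/25)
G = (613/150, 641/150)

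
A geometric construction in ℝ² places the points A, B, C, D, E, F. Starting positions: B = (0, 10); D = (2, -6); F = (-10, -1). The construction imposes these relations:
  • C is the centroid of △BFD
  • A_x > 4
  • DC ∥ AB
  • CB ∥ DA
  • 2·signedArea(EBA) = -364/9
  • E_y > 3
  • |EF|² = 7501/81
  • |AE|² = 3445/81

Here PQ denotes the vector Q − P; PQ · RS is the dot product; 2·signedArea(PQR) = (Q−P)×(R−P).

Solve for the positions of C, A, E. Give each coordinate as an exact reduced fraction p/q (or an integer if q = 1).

A = (14/3, 3)
C = (-8/3, 1)
E = (-16/9, 4)

1. C_x = -8/3  [C is the centroid of △BFD]
2. C_y = 1  [C is the centroid of △BFD]
   → C = (-8/3, 1)
3. A_x = 14/3  [DC ∥ AB ∩ CB ∥ DA]
4. A_y = 3  [DC ∥ AB ∩ CB ∥ DA]
   → A = (14/3, 3)
5. E_x = -16/9  [line 7·x + 14/3·y + -56/9 = 0 ∩ |AE|² = 3445/81]
6. E_y = 4  [line 7·x + 14/3·y + -56/9 = 0 ∩ |AE|² = 3445/81]
   → E = (-16/9, 4)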